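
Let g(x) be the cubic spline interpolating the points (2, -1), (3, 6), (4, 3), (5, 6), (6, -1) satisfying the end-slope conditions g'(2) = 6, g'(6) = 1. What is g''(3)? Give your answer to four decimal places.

With m_i denoting the second derivative at x_i, h_i = 1, 1, 1, 1, and Δ_i = (y_(i+1) − y_i)/h_i = 7, -3, 3, -7:
  1·m_0 + 4·m_1 + 1·m_2 = 6(Δ_1 - Δ_0) = -60
  1·m_1 + 4·m_2 + 1·m_3 = 6(Δ_2 - Δ_1) = 36
  1·m_2 + 4·m_3 + 1·m_4 = 6(Δ_3 - Δ_2) = -60
Clamped end conditions give two more equations: 2h_0·m_0 + h_0·m_1 = 6(Δ_0 - g'(2)) = 6 and h_3·m_3 + 2h_3·m_4 = 6(g'(6) - Δ_3) = 48.
Hence m_0 = 61/4, m_1 = -49/2, m_2 = 91/4, m_3 = -61/2, m_4 = 157/4.

-24.5000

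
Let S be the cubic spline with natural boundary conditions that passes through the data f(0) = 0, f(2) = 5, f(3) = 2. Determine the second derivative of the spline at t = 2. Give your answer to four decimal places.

-5.5000

Put m_i = S'' at the i-th knot. Here h = (2, 1) and Δ = (5/2, -3), so the interior equations h_(i-1)·m_(i-1) + 2(h_(i-1)+h_i)·m_i + h_i·m_(i+1) = 6(Δ_i − Δ_(i-1)) read
  2·m_0 + 6·m_1 + 1·m_2 = 6(Δ_1 - Δ_0) = -33
Natural end conditions: m_0 = m_2 = 0.
Forward elimination and back-substitution give m_0 = 0, m_1 = -11/2, m_2 = 0.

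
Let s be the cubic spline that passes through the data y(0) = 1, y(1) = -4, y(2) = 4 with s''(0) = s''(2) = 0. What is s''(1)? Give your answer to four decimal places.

Write m_i for s''(x_i). With h_i = 1, 1 and divided differences Δ_i = -5, 8, the continuity of s' gives the tridiagonal system
  1·m_0 + 4·m_1 + 1·m_2 = 6(Δ_1 - Δ_0) = 78
Natural end conditions: m_0 = m_2 = 0.
Hence m_0 = 0, m_1 = 39/2, m_2 = 0.

19.5000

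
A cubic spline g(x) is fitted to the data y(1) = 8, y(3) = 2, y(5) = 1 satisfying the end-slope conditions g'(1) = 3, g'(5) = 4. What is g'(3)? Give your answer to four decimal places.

Put σ_i = g'' at the i-th knot. Here h = (2, 2) and Δ = (-3, -1/2), so the interior equations h_(i-1)·σ_(i-1) + 2(h_(i-1)+h_i)·σ_i + h_i·σ_(i+1) = 6(Δ_i − Δ_(i-1)) read
  2·σ_0 + 8·σ_1 + 2·σ_2 = 6(Δ_1 - Δ_0) = 15
Clamped end conditions give two more equations: 2h_0·σ_0 + h_0·σ_1 = 6(Δ_0 - g'(1)) = -36 and h_1·σ_1 + 2h_1·σ_2 = 6(g'(5) - Δ_1) = 27.
Forward elimination and back-substitution give σ_0 = -85/8, σ_1 = 13/4, σ_2 = 41/8.
On [3, 5], g'(x) = b_1 + 2c_1·(x - 3) + 3d_1·(x - 3)² with b_1 = Δ_1 - h_1(2σ_1 + σ_2)/6 = -35/8, c_1 = σ_1/2 = 13/8, d_1 = (σ_2 - σ_1)/(6h_1) = 5/32. So g'(3) = -35/8.

-4.3750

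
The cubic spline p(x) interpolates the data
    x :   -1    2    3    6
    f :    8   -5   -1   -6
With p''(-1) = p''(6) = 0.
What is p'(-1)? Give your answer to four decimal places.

With σ_i denoting the second derivative at x_i, h_i = 3, 1, 3, and Δ_i = (y_(i+1) − y_i)/h_i = -13/3, 4, -5/3:
  3·σ_0 + 8·σ_1 + 1·σ_2 = 6(Δ_1 - Δ_0) = 50
  1·σ_1 + 8·σ_2 + 3·σ_3 = 6(Δ_2 - Δ_1) = -34
Natural end conditions: σ_0 = σ_3 = 0.
Solving the tridiagonal system: σ_0 = 0, σ_1 = 62/9, σ_2 = -46/9, σ_3 = 0.
On [-1, 2], p'(x) = b_0 + 2c_0·(x + 1) + 3d_0·(x + 1)² with b_0 = Δ_0 - h_0(2σ_0 + σ_1)/6 = -70/9, c_0 = σ_0/2 = 0, d_0 = (σ_1 - σ_0)/(6h_0) = 31/81. So p'(-1) = -70/9.

-7.7778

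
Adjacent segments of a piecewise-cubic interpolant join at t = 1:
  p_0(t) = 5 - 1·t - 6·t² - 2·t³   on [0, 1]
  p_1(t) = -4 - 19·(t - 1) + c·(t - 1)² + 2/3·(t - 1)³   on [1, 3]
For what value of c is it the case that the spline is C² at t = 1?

-12

p_0''(t) = -12 - 12·t, so p_0''(1) = -24. On the right, p_1''(1) = 2c, so c = -12.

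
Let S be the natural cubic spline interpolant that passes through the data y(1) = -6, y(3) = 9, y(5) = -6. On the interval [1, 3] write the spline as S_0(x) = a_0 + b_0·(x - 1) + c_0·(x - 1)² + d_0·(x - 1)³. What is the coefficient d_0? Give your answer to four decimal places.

-0.9375

Let σ_i = S''(x_i). Step sizes h_i = 2, 2; slopes of the chords Δ_i = (y_(i+1) - y_i)/h_i = 15/2, -15/2.
  2·σ_0 + 8·σ_1 + 2·σ_2 = 6(Δ_1 - Δ_0) = -90
Natural end conditions: σ_0 = σ_2 = 0.
Solving: σ_0 = 0, σ_1 = -45/4, σ_2 = 0.
On [1, 3], with S_0(x) = a_0 + b_0·(x - 1) + c_0·(x - 1)² + d_0·(x - 1)³: c_0 = σ_0/2 = 0, d_0 = (σ_1 - σ_0)/(6h_0) = -15/16, b_0 = Δ_0 - h_0(2σ_0 + σ_1)/6 = 45/4.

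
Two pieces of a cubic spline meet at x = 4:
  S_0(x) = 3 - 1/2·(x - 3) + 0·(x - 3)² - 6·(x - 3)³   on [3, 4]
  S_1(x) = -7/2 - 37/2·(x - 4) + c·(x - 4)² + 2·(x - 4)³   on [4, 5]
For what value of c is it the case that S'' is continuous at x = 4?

S_0''(x) = 0 - 36·(x - 3), so S_0''(4) = -36. On the right, S_1''(4) = 2c, so c = -18.

-18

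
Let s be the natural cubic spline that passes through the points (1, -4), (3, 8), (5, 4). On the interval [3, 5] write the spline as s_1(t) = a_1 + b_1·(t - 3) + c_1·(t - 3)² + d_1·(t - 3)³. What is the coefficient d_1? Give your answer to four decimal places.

0.5000

Put M_i = s'' at the i-th knot. Here h = (2, 2) and Δ = (6, -2), so the interior equations h_(i-1)·M_(i-1) + 2(h_(i-1)+h_i)·M_i + h_i·M_(i+1) = 6(Δ_i − Δ_(i-1)) read
  2·M_0 + 8·M_1 + 2·M_2 = 6(Δ_1 - Δ_0) = -48
Natural end conditions: M_0 = M_2 = 0.
Forward elimination and back-substitution give M_0 = 0, M_1 = -6, M_2 = 0.
On [3, 5], with s_1(t) = a_1 + b_1·(t - 3) + c_1·(t - 3)² + d_1·(t - 3)³: c_1 = M_1/2 = -3, d_1 = (M_2 - M_1)/(6h_1) = 1/2, b_1 = Δ_1 - h_1(2M_1 + M_2)/6 = 2.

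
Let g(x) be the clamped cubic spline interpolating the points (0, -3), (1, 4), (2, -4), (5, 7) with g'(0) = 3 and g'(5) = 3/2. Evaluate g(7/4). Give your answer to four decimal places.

-1.6016

Put σ_i = g'' at the i-th knot. Here h = (1, 1, 3) and Δ = (7, -8, 11/3), so the interior equations h_(i-1)·σ_(i-1) + 2(h_(i-1)+h_i)·σ_i + h_i·σ_(i+1) = 6(Δ_i − Δ_(i-1)) read
  1·σ_0 + 4·σ_1 + 1·σ_2 = 6(Δ_1 - Δ_0) = -90
  1·σ_1 + 8·σ_2 + 3·σ_3 = 6(Δ_2 - Δ_1) = 70
Clamped end conditions give two more equations: 2h_0·σ_0 + h_0·σ_1 = 6(Δ_0 - g'(0)) = 24 and h_2·σ_2 + 2h_2·σ_3 = 6(g'(5) - Δ_2) = -13.
Solving the tridiagonal system: σ_0 = 29, σ_1 = -34, σ_2 = 17, σ_3 = -32/3.
On [1, 2], g(x) = 4 + 1/2·(x - 1) - 17·(x - 1)² + 17/2·(x - 1)³.
With (x - 1) = 3/4: g(7/4) = -205/128.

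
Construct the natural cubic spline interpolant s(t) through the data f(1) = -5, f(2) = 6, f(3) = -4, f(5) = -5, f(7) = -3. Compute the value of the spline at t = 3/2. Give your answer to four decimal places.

Let M_i = s''(x_i). Step sizes h_i = 1, 1, 2, 2; slopes of the chords Δ_i = (y_(i+1) - y_i)/h_i = 11, -10, -1/2, 1.
  1·M_0 + 4·M_1 + 1·M_2 = 6(Δ_1 - Δ_0) = -126
  1·M_1 + 6·M_2 + 2·M_3 = 6(Δ_2 - Δ_1) = 57
  2·M_2 + 8·M_3 + 2·M_4 = 6(Δ_3 - Δ_2) = 9
Natural end conditions: M_0 = M_4 = 0.
Solving: M_0 = 0, M_1 = -997/28, M_2 = 115/7, M_3 = -167/56, M_4 = 0.
On [1, 2], s(t) = -5 + 2845/168·(t - 1) + 0·(t - 1)² - 997/168·(t - 1)³.
With (t - 1) = 1/2: s(3/2) = 1221/448.

2.7254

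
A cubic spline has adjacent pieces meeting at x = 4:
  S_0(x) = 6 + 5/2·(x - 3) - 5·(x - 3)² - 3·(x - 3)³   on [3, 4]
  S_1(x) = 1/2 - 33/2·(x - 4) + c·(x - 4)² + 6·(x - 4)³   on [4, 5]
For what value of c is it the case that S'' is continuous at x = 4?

S_0''(x) = -10 - 18·(x - 3), so S_0''(4) = -28. On the right, S_1''(4) = 2c, so c = -14.

-14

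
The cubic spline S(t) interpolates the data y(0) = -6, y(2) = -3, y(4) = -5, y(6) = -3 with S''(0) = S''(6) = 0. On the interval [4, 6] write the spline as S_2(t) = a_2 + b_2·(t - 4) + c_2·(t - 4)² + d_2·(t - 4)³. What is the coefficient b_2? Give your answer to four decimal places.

-0.4000

Write M_i for S''(x_i). With h_i = 2, 2, 2 and divided differences Δ_i = 3/2, -1, 1, the continuity of S' gives the tridiagonal system
  2·M_0 + 8·M_1 + 2·M_2 = 6(Δ_1 - Δ_0) = -15
  2·M_1 + 8·M_2 + 2·M_3 = 6(Δ_2 - Δ_1) = 12
Natural end conditions: M_0 = M_3 = 0.
Solving the tridiagonal system: M_0 = 0, M_1 = -12/5, M_2 = 21/10, M_3 = 0.
On [4, 6], with S_2(t) = a_2 + b_2·(t - 4) + c_2·(t - 4)² + d_2·(t - 4)³: c_2 = M_2/2 = 21/20, d_2 = (M_3 - M_2)/(6h_2) = -7/40, b_2 = Δ_2 - h_2(2M_2 + M_3)/6 = -2/5.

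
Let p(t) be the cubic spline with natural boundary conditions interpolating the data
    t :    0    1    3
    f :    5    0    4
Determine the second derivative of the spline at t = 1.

Write M_i for p''(x_i). With h_i = 1, 2 and divided differences Δ_i = -5, 2, the continuity of p' gives the tridiagonal system
  1·M_0 + 6·M_1 + 2·M_2 = 6(Δ_1 - Δ_0) = 42
Natural end conditions: M_0 = M_2 = 0.
Solving: M_0 = 0, M_1 = 7, M_2 = 0.

7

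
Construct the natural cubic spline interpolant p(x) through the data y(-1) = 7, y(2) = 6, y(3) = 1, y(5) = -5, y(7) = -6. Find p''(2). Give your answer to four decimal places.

Write M_i for p''(x_i). With h_i = 3, 1, 2, 2 and divided differences Δ_i = -1/3, -5, -3, -1/2, the continuity of p' gives the tridiagonal system
  3·M_0 + 8·M_1 + 1·M_2 = 6(Δ_1 - Δ_0) = -28
  1·M_1 + 6·M_2 + 2·M_3 = 6(Δ_2 - Δ_1) = 12
  2·M_2 + 8·M_3 + 2·M_4 = 6(Δ_3 - Δ_2) = 15
Natural end conditions: M_0 = M_4 = 0.
Hence M_0 = 0, M_1 = -649/172, M_2 = 94/43, M_3 = 457/344, M_4 = 0.

-3.7733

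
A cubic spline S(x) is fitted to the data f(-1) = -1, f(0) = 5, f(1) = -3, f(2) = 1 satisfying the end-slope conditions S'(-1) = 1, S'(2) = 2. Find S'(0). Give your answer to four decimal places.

-0.9333

Write M_i for S''(x_i). With h_i = 1, 1, 1 and divided differences Δ_i = 6, -8, 4, the continuity of S' gives the tridiagonal system
  1·M_0 + 4·M_1 + 1·M_2 = 6(Δ_1 - Δ_0) = -84
  1·M_1 + 4·M_2 + 1·M_3 = 6(Δ_2 - Δ_1) = 72
Clamped end conditions give two more equations: 2h_0·M_0 + h_0·M_1 = 6(Δ_0 - S'(-1)) = 30 and h_2·M_2 + 2h_2·M_3 = 6(S'(2) - Δ_2) = -12.
Forward elimination and back-substitution give M_0 = 508/15, M_1 = -566/15, M_2 = 496/15, M_3 = -338/15.
On [0, 1], S'(x) = b_1 + 2c_1·x + 3d_1·x² with b_1 = Δ_1 - h_1(2M_1 + M_2)/6 = -14/15, c_1 = M_1/2 = -283/15, d_1 = (M_2 - M_1)/(6h_1) = 59/5. So S'(0) = -14/15.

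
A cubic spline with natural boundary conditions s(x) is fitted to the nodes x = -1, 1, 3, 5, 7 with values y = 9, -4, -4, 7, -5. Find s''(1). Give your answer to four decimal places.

Let M_i = s''(x_i). Step sizes h_i = 2, 2, 2, 2; slopes of the chords Δ_i = (y_(i+1) - y_i)/h_i = -13/2, 0, 11/2, -6.
  2·M_0 + 8·M_1 + 2·M_2 = 6(Δ_1 - Δ_0) = 39
  2·M_1 + 8·M_2 + 2·M_3 = 6(Δ_2 - Δ_1) = 33
  2·M_2 + 8·M_3 + 2·M_4 = 6(Δ_3 - Δ_2) = -69
Natural end conditions: M_0 = M_4 = 0.
Hence M_0 = 0, M_1 = 24/7, M_2 = 81/14, M_3 = -141/14, M_4 = 0.

3.4286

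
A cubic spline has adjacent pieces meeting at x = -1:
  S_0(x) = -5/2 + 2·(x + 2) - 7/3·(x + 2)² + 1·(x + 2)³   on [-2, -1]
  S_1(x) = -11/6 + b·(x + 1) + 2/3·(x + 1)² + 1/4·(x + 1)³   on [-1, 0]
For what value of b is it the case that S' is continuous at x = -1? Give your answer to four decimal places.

0.3333

S_0'(x) = 2 - 14/3·(x + 2) + 3·(x + 2)², so S_0'(-1) = 1/3. On the right, S_1'(-1) = b, so b = 1/3.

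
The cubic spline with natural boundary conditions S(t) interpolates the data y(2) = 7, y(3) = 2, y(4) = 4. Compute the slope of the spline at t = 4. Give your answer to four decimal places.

Put M_i = S'' at the i-th knot. Here h = (1, 1) and Δ = (-5, 2), so the interior equations h_(i-1)·M_(i-1) + 2(h_(i-1)+h_i)·M_i + h_i·M_(i+1) = 6(Δ_i − Δ_(i-1)) read
  1·M_0 + 4·M_1 + 1·M_2 = 6(Δ_1 - Δ_0) = 42
Natural end conditions: M_0 = M_2 = 0.
Solving: M_0 = 0, M_1 = 21/2, M_2 = 0.
On [3, 4], S'(t) = b_1 + 2c_1·(t - 3) + 3d_1·(t - 3)² with b_1 = Δ_1 - h_1(2M_1 + M_2)/6 = -3/2, c_1 = M_1/2 = 21/4, d_1 = (M_2 - M_1)/(6h_1) = -7/4. So S'(4) = 15/4.

3.7500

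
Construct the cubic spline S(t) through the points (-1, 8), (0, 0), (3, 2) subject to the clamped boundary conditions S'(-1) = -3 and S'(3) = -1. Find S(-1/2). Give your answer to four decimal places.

4.5625

Let M_i = S''(x_i). Step sizes h_i = 1, 3; slopes of the chords Δ_i = (y_(i+1) - y_i)/h_i = -8, 2/3.
  1·M_0 + 8·M_1 + 3·M_2 = 6(Δ_1 - Δ_0) = 52
Clamped end conditions give two more equations: 2h_0·M_0 + h_0·M_1 = 6(Δ_0 - S'(-1)) = -30 and h_1·M_1 + 2h_1·M_2 = 6(S'(3) - Δ_1) = -10.
Solving: M_0 = -21, M_1 = 12, M_2 = -23/3.
On [-1, 0], S(t) = 8 - 3·(t + 1) - 21/2·(t + 1)² + 11/2·(t + 1)³.
With (t + 1) = 1/2: S(-1/2) = 73/16.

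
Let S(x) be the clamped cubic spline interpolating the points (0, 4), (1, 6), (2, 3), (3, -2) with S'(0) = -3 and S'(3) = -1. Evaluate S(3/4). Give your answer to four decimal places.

5.3313

With m_i denoting the second derivative at x_i, h_i = 1, 1, 1, and Δ_i = (y_(i+1) − y_i)/h_i = 2, -3, -5:
  1·m_0 + 4·m_1 + 1·m_2 = 6(Δ_1 - Δ_0) = -30
  1·m_1 + 4·m_2 + 1·m_3 = 6(Δ_2 - Δ_1) = -12
Clamped end conditions give two more equations: 2h_0·m_0 + h_0·m_1 = 6(Δ_0 - S'(0)) = 30 and h_2·m_2 + 2h_2·m_3 = 6(S'(3) - Δ_2) = 24.
Solving the tridiagonal system: m_0 = 314/15, m_1 = -178/15, m_2 = -52/15, m_3 = 206/15.
On [0, 1], S(x) = 4 - 3·x + 157/15·x² - 82/15·x³.
With x = 3/4: S(3/4) = 853/160.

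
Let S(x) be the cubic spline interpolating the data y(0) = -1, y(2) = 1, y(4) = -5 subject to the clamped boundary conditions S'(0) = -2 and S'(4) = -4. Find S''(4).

Let M_i = S''(x_i). Step sizes h_i = 2, 2; slopes of the chords Δ_i = (y_(i+1) - y_i)/h_i = 1, -3.
  2·M_0 + 8·M_1 + 2·M_2 = 6(Δ_1 - Δ_0) = -24
Clamped end conditions give two more equations: 2h_0·M_0 + h_0·M_1 = 6(Δ_0 - S'(0)) = 18 and h_1·M_1 + 2h_1·M_2 = 6(S'(4) - Δ_1) = -6.
Forward elimination and back-substitution give M_0 = 7, M_1 = -5, M_2 = 1.

1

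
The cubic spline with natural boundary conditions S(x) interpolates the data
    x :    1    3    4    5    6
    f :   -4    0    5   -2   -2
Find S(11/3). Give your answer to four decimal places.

4.4617

With M_i denoting the second derivative at x_i, h_i = 2, 1, 1, 1, and Δ_i = (y_(i+1) − y_i)/h_i = 2, 5, -7, 0:
  2·M_0 + 6·M_1 + 1·M_2 = 6(Δ_1 - Δ_0) = 18
  1·M_1 + 4·M_2 + 1·M_3 = 6(Δ_2 - Δ_1) = -72
  1·M_2 + 4·M_3 + 1·M_4 = 6(Δ_3 - Δ_2) = 42
Natural end conditions: M_0 = M_4 = 0.
Solving the tridiagonal system: M_0 = 0, M_1 = 300/43, M_2 = -1026/43, M_3 = 708/43, M_4 = 0.
On [3, 4], S(x) = 0 + 286/43·(x - 3) + 150/43·(x - 3)² - 221/43·(x - 3)³.
With (x - 3) = 2/3: S(11/3) = 5180/1161.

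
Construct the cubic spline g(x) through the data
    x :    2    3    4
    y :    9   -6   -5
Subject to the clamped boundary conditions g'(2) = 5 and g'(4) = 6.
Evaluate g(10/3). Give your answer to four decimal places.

Let M_i = g''(x_i). Step sizes h_i = 1, 1; slopes of the chords Δ_i = (y_(i+1) - y_i)/h_i = -15, 1.
  1·M_0 + 4·M_1 + 1·M_2 = 6(Δ_1 - Δ_0) = 96
Clamped end conditions give two more equations: 2h_0·M_0 + h_0·M_1 = 6(Δ_0 - g'(2)) = -120 and h_1·M_1 + 2h_1·M_2 = 6(g'(4) - Δ_1) = 30.
Solving: M_0 = -167/2, M_1 = 47, M_2 = -17/2.
On [3, 4], g(x) = -6 - 53/4·(x - 3) + 47/2·(x - 3)² - 37/4·(x - 3)³.
With (x - 3) = 1/3: g(10/3) = -220/27.

-8.1481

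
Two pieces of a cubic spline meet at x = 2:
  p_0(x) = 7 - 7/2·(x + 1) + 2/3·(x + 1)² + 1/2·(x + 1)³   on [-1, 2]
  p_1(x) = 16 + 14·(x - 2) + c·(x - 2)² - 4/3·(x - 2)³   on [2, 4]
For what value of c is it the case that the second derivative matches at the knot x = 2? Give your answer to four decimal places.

5.1667

p_0''(x) = 4/3 + 3·(x + 1), so p_0''(2) = 31/3. On the right, p_1''(2) = 2c, so c = 31/6.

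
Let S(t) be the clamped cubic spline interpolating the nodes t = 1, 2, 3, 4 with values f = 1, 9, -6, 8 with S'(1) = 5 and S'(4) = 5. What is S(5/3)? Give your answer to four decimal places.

8.2444

Put m_i = S'' at the i-th knot. Here h = (1, 1, 1) and Δ = (8, -15, 14), so the interior equations h_(i-1)·m_(i-1) + 2(h_(i-1)+h_i)·m_i + h_i·m_(i+1) = 6(Δ_i − Δ_(i-1)) read
  1·m_0 + 4·m_1 + 1·m_2 = 6(Δ_1 - Δ_0) = -138
  1·m_1 + 4·m_2 + 1·m_3 = 6(Δ_2 - Δ_1) = 174
Clamped end conditions give two more equations: 2h_0·m_0 + h_0·m_1 = 6(Δ_0 - S'(1)) = 18 and h_2·m_2 + 2h_2·m_3 = 6(S'(4) - Δ_2) = -54.
Hence m_0 = 204/5, m_1 = -318/5, m_2 = 378/5, m_3 = -324/5.
On [1, 2], S(t) = 1 + 5·(t - 1) + 102/5·(t - 1)² - 87/5·(t - 1)³.
With (t - 1) = 2/3: S(5/3) = 371/45.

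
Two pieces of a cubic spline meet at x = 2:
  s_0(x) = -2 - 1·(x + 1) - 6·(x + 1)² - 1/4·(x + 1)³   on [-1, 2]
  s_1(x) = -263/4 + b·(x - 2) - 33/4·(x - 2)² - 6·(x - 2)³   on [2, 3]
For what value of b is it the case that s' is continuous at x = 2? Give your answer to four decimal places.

-43.7500

s_0'(x) = -1 - 12·(x + 1) - 3/4·(x + 1)², so s_0'(2) = -175/4. On the right, s_1'(2) = b, so b = -175/4.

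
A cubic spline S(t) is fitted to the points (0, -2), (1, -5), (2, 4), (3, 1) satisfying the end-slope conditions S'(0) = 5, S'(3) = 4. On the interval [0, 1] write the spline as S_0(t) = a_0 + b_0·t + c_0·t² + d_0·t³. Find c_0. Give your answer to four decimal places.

-21.5333

With σ_i denoting the second derivative at x_i, h_i = 1, 1, 1, and Δ_i = (y_(i+1) − y_i)/h_i = -3, 9, -3:
  1·σ_0 + 4·σ_1 + 1·σ_2 = 6(Δ_1 - Δ_0) = 72
  1·σ_1 + 4·σ_2 + 1·σ_3 = 6(Δ_2 - Δ_1) = -72
Clamped end conditions give two more equations: 2h_0·σ_0 + h_0·σ_1 = 6(Δ_0 - S'(0)) = -48 and h_2·σ_2 + 2h_2·σ_3 = 6(S'(3) - Δ_2) = 42.
Solving: σ_0 = -646/15, σ_1 = 572/15, σ_2 = -562/15, σ_3 = 596/15.
On [0, 1], with S_0(t) = a_0 + b_0·t + c_0·t² + d_0·t³: c_0 = σ_0/2 = -323/15, d_0 = (σ_1 - σ_0)/(6h_0) = 203/15, b_0 = Δ_0 - h_0(2σ_0 + σ_1)/6 = 5.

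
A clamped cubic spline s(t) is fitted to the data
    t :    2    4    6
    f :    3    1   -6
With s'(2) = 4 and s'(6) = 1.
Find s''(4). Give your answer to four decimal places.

Let M_i = s''(x_i). Step sizes h_i = 2, 2; slopes of the chords Δ_i = (y_(i+1) - y_i)/h_i = -1, -7/2.
  2·M_0 + 8·M_1 + 2·M_2 = 6(Δ_1 - Δ_0) = -15
Clamped end conditions give two more equations: 2h_0·M_0 + h_0·M_1 = 6(Δ_0 - s'(2)) = -30 and h_1·M_1 + 2h_1·M_2 = 6(s'(6) - Δ_1) = 27.
Solving: M_0 = -51/8, M_1 = -9/4, M_2 = 63/8.

-2.2500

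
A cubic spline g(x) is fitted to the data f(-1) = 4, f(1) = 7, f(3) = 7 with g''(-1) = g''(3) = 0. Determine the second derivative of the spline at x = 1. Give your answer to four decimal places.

-1.1250

Put m_i = g'' at the i-th knot. Here h = (2, 2) and Δ = (3/2, 0), so the interior equations h_(i-1)·m_(i-1) + 2(h_(i-1)+h_i)·m_i + h_i·m_(i+1) = 6(Δ_i − Δ_(i-1)) read
  2·m_0 + 8·m_1 + 2·m_2 = 6(Δ_1 - Δ_0) = -9
Natural end conditions: m_0 = m_2 = 0.
Solving the tridiagonal system: m_0 = 0, m_1 = -9/8, m_2 = 0.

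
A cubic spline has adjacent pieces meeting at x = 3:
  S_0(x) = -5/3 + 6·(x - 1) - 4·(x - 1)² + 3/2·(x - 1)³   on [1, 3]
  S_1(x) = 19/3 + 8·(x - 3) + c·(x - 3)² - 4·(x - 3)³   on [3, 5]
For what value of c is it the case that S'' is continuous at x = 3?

S_0''(x) = -8 + 9·(x - 1), so S_0''(3) = 10. On the right, S_1''(3) = 2c, so c = 5.

5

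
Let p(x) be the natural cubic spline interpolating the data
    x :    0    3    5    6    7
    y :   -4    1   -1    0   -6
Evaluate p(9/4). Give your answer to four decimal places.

Put m_i = p'' at the i-th knot. Here h = (3, 2, 1, 1) and Δ = (5/3, -1, 1, -6), so the interior equations h_(i-1)·m_(i-1) + 2(h_(i-1)+h_i)·m_i + h_i·m_(i+1) = 6(Δ_i − Δ_(i-1)) read
  3·m_0 + 10·m_1 + 2·m_2 = 6(Δ_1 - Δ_0) = -16
  2·m_1 + 6·m_2 + 1·m_3 = 6(Δ_2 - Δ_1) = 12
  1·m_2 + 4·m_3 + 1·m_4 = 6(Δ_3 - Δ_2) = -42
Natural end conditions: m_0 = m_4 = 0.
Hence m_0 = 0, m_1 = -274/107, m_2 = 514/107, m_3 = -1252/107, m_4 = 0.
On [0, 3], p(x) = -4 + 946/321·x + 0·x² - 137/963·x³.
With x = 9/4: p(9/4) = 6919/6848.

1.0104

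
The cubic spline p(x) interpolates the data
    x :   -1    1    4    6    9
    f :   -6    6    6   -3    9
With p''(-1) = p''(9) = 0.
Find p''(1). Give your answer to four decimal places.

With M_i denoting the second derivative at x_i, h_i = 2, 3, 2, 3, and Δ_i = (y_(i+1) − y_i)/h_i = 6, 0, -9/2, 4:
  2·M_0 + 10·M_1 + 3·M_2 = 6(Δ_1 - Δ_0) = -36
  3·M_1 + 10·M_2 + 2·M_3 = 6(Δ_2 - Δ_1) = -27
  2·M_2 + 10·M_3 + 3·M_4 = 6(Δ_3 - Δ_2) = 51
Natural end conditions: M_0 = M_4 = 0.
Hence M_0 = 0, M_1 = -78/29, M_2 = -88/29, M_3 = 331/58, M_4 = 0.

-2.6897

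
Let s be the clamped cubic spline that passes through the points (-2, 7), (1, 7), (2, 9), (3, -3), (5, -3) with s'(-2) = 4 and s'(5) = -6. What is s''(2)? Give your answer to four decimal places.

With m_i denoting the second derivative at x_i, h_i = 3, 1, 1, 2, and Δ_i = (y_(i+1) − y_i)/h_i = 0, 2, -12, 0:
  3·m_0 + 8·m_1 + 1·m_2 = 6(Δ_1 - Δ_0) = 12
  1·m_1 + 4·m_2 + 1·m_3 = 6(Δ_2 - Δ_1) = -84
  1·m_2 + 6·m_3 + 2·m_4 = 6(Δ_3 - Δ_2) = 72
Clamped end conditions give two more equations: 2h_0·m_0 + h_0·m_1 = 6(Δ_0 - s'(-2)) = -24 and h_3·m_3 + 2h_3·m_4 = 6(s'(5) - Δ_3) = -36.
Hence m_0 = -638/79, m_1 = 644/79, m_2 = -2290/79, m_3 = 1880/79, m_4 = -1651/79.

-28.9873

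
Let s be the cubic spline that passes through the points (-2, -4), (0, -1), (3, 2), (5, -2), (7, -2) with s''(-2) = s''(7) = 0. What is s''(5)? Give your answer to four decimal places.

2.0843

Let m_i = s''(x_i). Step sizes h_i = 2, 3, 2, 2; slopes of the chords Δ_i = (y_(i+1) - y_i)/h_i = 3/2, 1, -2, 0.
  2·m_0 + 10·m_1 + 3·m_2 = 6(Δ_1 - Δ_0) = -3
  3·m_1 + 10·m_2 + 2·m_3 = 6(Δ_2 - Δ_1) = -18
  2·m_2 + 8·m_3 + 2·m_4 = 6(Δ_3 - Δ_2) = 12
Natural end conditions: m_0 = m_4 = 0.
Solving the tridiagonal system: m_0 = 0, m_1 = 69/172, m_2 = -201/86, m_3 = 717/344, m_4 = 0.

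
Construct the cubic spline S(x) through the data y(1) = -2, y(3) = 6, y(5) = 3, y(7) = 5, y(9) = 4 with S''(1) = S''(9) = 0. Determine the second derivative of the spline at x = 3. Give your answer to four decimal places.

-5.0357

With σ_i denoting the second derivative at x_i, h_i = 2, 2, 2, 2, and Δ_i = (y_(i+1) − y_i)/h_i = 4, -3/2, 1, -1/2:
  2·σ_0 + 8·σ_1 + 2·σ_2 = 6(Δ_1 - Δ_0) = -33
  2·σ_1 + 8·σ_2 + 2·σ_3 = 6(Δ_2 - Δ_1) = 15
  2·σ_2 + 8·σ_3 + 2·σ_4 = 6(Δ_3 - Δ_2) = -9
Natural end conditions: σ_0 = σ_4 = 0.
Solving the tridiagonal system: σ_0 = 0, σ_1 = -141/28, σ_2 = 51/14, σ_3 = -57/28, σ_4 = 0.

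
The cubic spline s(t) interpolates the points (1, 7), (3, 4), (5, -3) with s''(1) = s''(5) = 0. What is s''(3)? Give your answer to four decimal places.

-1.5000

Let M_i = s''(x_i). Step sizes h_i = 2, 2; slopes of the chords Δ_i = (y_(i+1) - y_i)/h_i = -3/2, -7/2.
  2·M_0 + 8·M_1 + 2·M_2 = 6(Δ_1 - Δ_0) = -12
Natural end conditions: M_0 = M_2 = 0.
Solving the tridiagonal system: M_0 = 0, M_1 = -3/2, M_2 = 0.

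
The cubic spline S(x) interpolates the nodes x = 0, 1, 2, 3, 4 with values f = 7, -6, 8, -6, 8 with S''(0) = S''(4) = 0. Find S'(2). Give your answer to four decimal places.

-0.1250

Write m_i for S''(x_i). With h_i = 1, 1, 1, 1 and divided differences Δ_i = -13, 14, -14, 14, the continuity of S' gives the tridiagonal system
  1·m_0 + 4·m_1 + 1·m_2 = 6(Δ_1 - Δ_0) = 162
  1·m_1 + 4·m_2 + 1·m_3 = 6(Δ_2 - Δ_1) = -168
  1·m_2 + 4·m_3 + 1·m_4 = 6(Δ_3 - Δ_2) = 168
Natural end conditions: m_0 = m_4 = 0.
Solving: m_0 = 0, m_1 = 1635/28, m_2 = -501/7, m_3 = 1677/28, m_4 = 0.
On [2, 3], S'(x) = b_2 + 2c_2·(x - 2) + 3d_2·(x - 2)² with b_2 = Δ_2 - h_2(2m_2 + m_3)/6 = -1/8, c_2 = m_2/2 = -501/14, d_2 = (m_3 - m_2)/(6h_2) = 1227/56. So S'(2) = -1/8.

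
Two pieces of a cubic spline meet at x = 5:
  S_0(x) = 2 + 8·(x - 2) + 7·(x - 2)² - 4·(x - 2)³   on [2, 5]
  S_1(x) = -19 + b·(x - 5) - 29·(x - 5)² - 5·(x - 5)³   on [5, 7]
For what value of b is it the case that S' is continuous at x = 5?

S_0'(x) = 8 + 14·(x - 2) - 12·(x - 2)², so S_0'(5) = -58. On the right, S_1'(5) = b, so b = -58.

-58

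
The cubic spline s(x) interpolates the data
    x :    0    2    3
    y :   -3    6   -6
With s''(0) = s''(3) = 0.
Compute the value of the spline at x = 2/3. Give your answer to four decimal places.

3.2593

Write σ_i for s''(x_i). With h_i = 2, 1 and divided differences Δ_i = 9/2, -12, the continuity of s' gives the tridiagonal system
  2·σ_0 + 6·σ_1 + 1·σ_2 = 6(Δ_1 - Δ_0) = -99
Natural end conditions: σ_0 = σ_2 = 0.
Forward elimination and back-substitution give σ_0 = 0, σ_1 = -33/2, σ_2 = 0.
On [0, 2], s(x) = -3 + 10·x + 0·x² - 11/8·x³.
With x = 2/3: s(2/3) = 88/27.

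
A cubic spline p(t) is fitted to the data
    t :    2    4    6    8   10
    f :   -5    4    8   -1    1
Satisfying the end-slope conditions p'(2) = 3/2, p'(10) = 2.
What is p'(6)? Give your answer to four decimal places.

Write M_i for p''(x_i). With h_i = 2, 2, 2, 2 and divided differences Δ_i = 9/2, 2, -9/2, 1, the continuity of p' gives the tridiagonal system
  2·M_0 + 8·M_1 + 2·M_2 = 6(Δ_1 - Δ_0) = -15
  2·M_1 + 8·M_2 + 2·M_3 = 6(Δ_2 - Δ_1) = -39
  2·M_2 + 8·M_3 + 2·M_4 = 6(Δ_3 - Δ_2) = 33
Clamped end conditions give two more equations: 2h_0·M_0 + h_0·M_1 = 6(Δ_0 - p'(2)) = 18 and h_3·M_3 + 2h_3·M_4 = 6(p'(10) - Δ_3) = 6.
Hence M_0 = 601/112, M_1 = -97/56, M_2 = -95/16, M_3 = 335/56, M_4 = -167/112.
On [6, 8], p'(t) = b_2 + 2c_2·(t - 6) + 3d_2·(t - 6)² with b_2 = Δ_2 - h_2(2M_2 + M_3)/6 = -71/28, c_2 = M_2/2 = -95/32, d_2 = (M_3 - M_2)/(6h_2) = 445/448. So p'(6) = -71/28.

-2.5357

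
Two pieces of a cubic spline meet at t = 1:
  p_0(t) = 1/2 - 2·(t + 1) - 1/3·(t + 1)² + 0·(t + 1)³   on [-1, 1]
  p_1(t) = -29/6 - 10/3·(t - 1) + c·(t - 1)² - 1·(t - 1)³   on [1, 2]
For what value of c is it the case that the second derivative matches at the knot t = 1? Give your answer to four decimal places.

-0.3333

p_0''(t) = -2/3 + 0·(t + 1), so p_0''(1) = -2/3. On the right, p_1''(1) = 2c, so c = -1/3.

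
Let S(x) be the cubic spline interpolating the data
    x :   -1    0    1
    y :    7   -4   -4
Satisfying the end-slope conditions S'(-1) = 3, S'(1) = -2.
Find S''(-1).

Put M_i = S'' at the i-th knot. Here h = (1, 1) and Δ = (-11, 0), so the interior equations h_(i-1)·M_(i-1) + 2(h_(i-1)+h_i)·M_i + h_i·M_(i+1) = 6(Δ_i − Δ_(i-1)) read
  1·M_0 + 4·M_1 + 1·M_2 = 6(Δ_1 - Δ_0) = 66
Clamped end conditions give two more equations: 2h_0·M_0 + h_0·M_1 = 6(Δ_0 - S'(-1)) = -84 and h_1·M_1 + 2h_1·M_2 = 6(S'(1) - Δ_1) = -12.
Solving: M_0 = -61, M_1 = 38, M_2 = -25.

-61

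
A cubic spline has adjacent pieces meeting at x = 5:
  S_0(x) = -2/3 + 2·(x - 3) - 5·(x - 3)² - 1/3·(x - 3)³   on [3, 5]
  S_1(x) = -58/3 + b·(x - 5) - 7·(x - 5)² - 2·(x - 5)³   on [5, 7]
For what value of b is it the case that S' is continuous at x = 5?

S_0'(x) = 2 - 10·(x - 3) - 1·(x - 3)², so S_0'(5) = -22. On the right, S_1'(5) = b, so b = -22.

-22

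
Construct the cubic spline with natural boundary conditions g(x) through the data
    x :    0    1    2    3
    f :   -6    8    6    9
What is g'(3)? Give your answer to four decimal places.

5.4000

With M_i denoting the second derivative at x_i, h_i = 1, 1, 1, and Δ_i = (y_(i+1) − y_i)/h_i = 14, -2, 3:
  1·M_0 + 4·M_1 + 1·M_2 = 6(Δ_1 - Δ_0) = -96
  1·M_1 + 4·M_2 + 1·M_3 = 6(Δ_2 - Δ_1) = 30
Natural end conditions: M_0 = M_3 = 0.
Solving the tridiagonal system: M_0 = 0, M_1 = -138/5, M_2 = 72/5, M_3 = 0.
On [2, 3], g'(x) = b_2 + 2c_2·(x - 2) + 3d_2·(x - 2)² with b_2 = Δ_2 - h_2(2M_2 + M_3)/6 = -9/5, c_2 = M_2/2 = 36/5, d_2 = (M_3 - M_2)/(6h_2) = -12/5. So g'(3) = 27/5.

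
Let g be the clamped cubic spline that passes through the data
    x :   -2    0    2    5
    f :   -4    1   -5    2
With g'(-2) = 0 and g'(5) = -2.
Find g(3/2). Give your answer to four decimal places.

Put M_i = g'' at the i-th knot. Here h = (2, 2, 3) and Δ = (5/2, -3, 7/3), so the interior equations h_(i-1)·M_(i-1) + 2(h_(i-1)+h_i)·M_i + h_i·M_(i+1) = 6(Δ_i − Δ_(i-1)) read
  2·M_0 + 8·M_1 + 2·M_2 = 6(Δ_1 - Δ_0) = -33
  2·M_1 + 10·M_2 + 3·M_3 = 6(Δ_2 - Δ_1) = 32
Clamped end conditions give two more equations: 2h_0·M_0 + h_0·M_1 = 6(Δ_0 - g'(-2)) = 15 and h_2·M_2 + 2h_2·M_3 = 6(g'(5) - Δ_2) = -26.
Solving: M_0 = 567/74, M_1 = -579/74, M_2 = 264/37, M_3 = -877/111.
On [0, 2], g(x) = 1 - 6/37·x - 579/148·x² + 369/296·x³.
With x = 3/2: g(3/2) = -9089/2368.

-3.8383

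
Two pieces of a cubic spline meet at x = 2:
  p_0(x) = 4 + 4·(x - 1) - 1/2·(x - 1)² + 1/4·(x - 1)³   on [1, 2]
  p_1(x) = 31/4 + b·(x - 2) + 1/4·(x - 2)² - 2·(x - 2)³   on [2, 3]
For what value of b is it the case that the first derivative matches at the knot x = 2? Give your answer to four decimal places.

p_0'(x) = 4 - 1·(x - 1) + 3/4·(x - 1)², so p_0'(2) = 15/4. On the right, p_1'(2) = b, so b = 15/4.

3.7500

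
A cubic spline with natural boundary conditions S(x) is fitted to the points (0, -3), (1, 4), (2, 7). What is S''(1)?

-6

Put σ_i = S'' at the i-th knot. Here h = (1, 1) and Δ = (7, 3), so the interior equations h_(i-1)·σ_(i-1) + 2(h_(i-1)+h_i)·σ_i + h_i·σ_(i+1) = 6(Δ_i − Δ_(i-1)) read
  1·σ_0 + 4·σ_1 + 1·σ_2 = 6(Δ_1 - Δ_0) = -24
Natural end conditions: σ_0 = σ_2 = 0.
Forward elimination and back-substitution give σ_0 = 0, σ_1 = -6, σ_2 = 0.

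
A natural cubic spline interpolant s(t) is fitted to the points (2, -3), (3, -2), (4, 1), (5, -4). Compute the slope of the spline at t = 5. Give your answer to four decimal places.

-7.2667

Write M_i for s''(x_i). With h_i = 1, 1, 1 and divided differences Δ_i = 1, 3, -5, the continuity of s' gives the tridiagonal system
  1·M_0 + 4·M_1 + 1·M_2 = 6(Δ_1 - Δ_0) = 12
  1·M_1 + 4·M_2 + 1·M_3 = 6(Δ_2 - Δ_1) = -48
Natural end conditions: M_0 = M_3 = 0.
Hence M_0 = 0, M_1 = 32/5, M_2 = -68/5, M_3 = 0.
On [4, 5], s'(t) = b_2 + 2c_2·(t - 4) + 3d_2·(t - 4)² with b_2 = Δ_2 - h_2(2M_2 + M_3)/6 = -7/15, c_2 = M_2/2 = -34/5, d_2 = (M_3 - M_2)/(6h_2) = 34/15. So s'(5) = -109/15.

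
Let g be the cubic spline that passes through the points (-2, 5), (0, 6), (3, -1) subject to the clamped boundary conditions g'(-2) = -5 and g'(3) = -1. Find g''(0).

-5

Let M_i = g''(x_i). Step sizes h_i = 2, 3; slopes of the chords Δ_i = (y_(i+1) - y_i)/h_i = 1/2, -7/3.
  2·M_0 + 10·M_1 + 3·M_2 = 6(Δ_1 - Δ_0) = -17
Clamped end conditions give two more equations: 2h_0·M_0 + h_0·M_1 = 6(Δ_0 - g'(-2)) = 33 and h_1·M_1 + 2h_1·M_2 = 6(g'(3) - Δ_1) = 8.
Hence M_0 = 43/4, M_1 = -5, M_2 = 23/6.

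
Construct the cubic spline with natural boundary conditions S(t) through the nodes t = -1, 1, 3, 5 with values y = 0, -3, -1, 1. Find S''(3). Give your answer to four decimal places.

Write M_i for S''(x_i). With h_i = 2, 2, 2 and divided differences Δ_i = -3/2, 1, 1, the continuity of S' gives the tridiagonal system
  2·M_0 + 8·M_1 + 2·M_2 = 6(Δ_1 - Δ_0) = 15
  2·M_1 + 8·M_2 + 2·M_3 = 6(Δ_2 - Δ_1) = 0
Natural end conditions: M_0 = M_3 = 0.
Solving: M_0 = 0, M_1 = 2, M_2 = -1/2, M_3 = 0.

-0.5000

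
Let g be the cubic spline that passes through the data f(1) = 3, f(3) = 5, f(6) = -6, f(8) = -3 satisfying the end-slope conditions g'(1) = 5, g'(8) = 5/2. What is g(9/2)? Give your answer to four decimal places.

Let M_i = g''(x_i). Step sizes h_i = 2, 3, 2; slopes of the chords Δ_i = (y_(i+1) - y_i)/h_i = 1, -11/3, 3/2.
  2·M_0 + 10·M_1 + 3·M_2 = 6(Δ_1 - Δ_0) = -28
  3·M_1 + 10·M_2 + 2·M_3 = 6(Δ_2 - Δ_1) = 31
Clamped end conditions give two more equations: 2h_0·M_0 + h_0·M_1 = 6(Δ_0 - g'(1)) = -24 and h_2·M_2 + 2h_2·M_3 = 6(g'(8) - Δ_2) = 6.
Hence M_0 = -53/12, M_1 = -19/6, M_2 = 25/6, M_3 = -7/12.
On [3, 6], g(x) = 5 - 31/12·(x - 3) - 19/12·(x - 3)² + 11/27·(x - 3)³.
With (x - 3) = 3/2: g(9/2) = -17/16.

-1.0625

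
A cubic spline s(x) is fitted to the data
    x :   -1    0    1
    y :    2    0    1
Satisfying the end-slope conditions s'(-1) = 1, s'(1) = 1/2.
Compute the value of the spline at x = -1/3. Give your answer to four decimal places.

Write m_i for s''(x_i). With h_i = 1, 1 and divided differences Δ_i = -2, 1, the continuity of s' gives the tridiagonal system
  1·m_0 + 4·m_1 + 1·m_2 = 6(Δ_1 - Δ_0) = 18
Clamped end conditions give two more equations: 2h_0·m_0 + h_0·m_1 = 6(Δ_0 - s'(-1)) = -18 and h_1·m_1 + 2h_1·m_2 = 6(s'(1) - Δ_1) = -3.
Hence m_0 = -55/4, m_1 = 19/2, m_2 = -25/4.
On [-1, 0], s(x) = 2 + 1·(x + 1) - 55/8·(x + 1)² + 31/8·(x + 1)³.
With (x + 1) = 2/3: s(-1/3) = 41/54.

0.7593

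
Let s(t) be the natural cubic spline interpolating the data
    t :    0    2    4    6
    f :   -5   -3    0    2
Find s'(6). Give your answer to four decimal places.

Let σ_i = s''(x_i). Step sizes h_i = 2, 2, 2; slopes of the chords Δ_i = (y_(i+1) - y_i)/h_i = 1, 3/2, 1.
  2·σ_0 + 8·σ_1 + 2·σ_2 = 6(Δ_1 - Δ_0) = 3
  2·σ_1 + 8·σ_2 + 2·σ_3 = 6(Δ_2 - Δ_1) = -3
Natural end conditions: σ_0 = σ_3 = 0.
Forward elimination and back-substitution give σ_0 = 0, σ_1 = 1/2, σ_2 = -1/2, σ_3 = 0.
On [4, 6], s'(t) = b_2 + 2c_2·(t - 4) + 3d_2·(t - 4)² with b_2 = Δ_2 - h_2(2σ_2 + σ_3)/6 = 4/3, c_2 = σ_2/2 = -1/4, d_2 = (σ_3 - σ_2)/(6h_2) = 1/24. So s'(6) = 5/6.

0.8333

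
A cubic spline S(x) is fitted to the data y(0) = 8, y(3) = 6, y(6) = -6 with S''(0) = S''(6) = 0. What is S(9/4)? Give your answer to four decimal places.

Write m_i for S''(x_i). With h_i = 3, 3 and divided differences Δ_i = -2/3, -4, the continuity of S' gives the tridiagonal system
  3·m_0 + 12·m_1 + 3·m_2 = 6(Δ_1 - Δ_0) = -20
Natural end conditions: m_0 = m_2 = 0.
Solving the tridiagonal system: m_0 = 0, m_1 = -5/3, m_2 = 0.
On [0, 3], S(x) = 8 + 1/6·x + 0·x² - 5/54·x³.
With x = 9/4: S(9/4) = 937/128.

7.3203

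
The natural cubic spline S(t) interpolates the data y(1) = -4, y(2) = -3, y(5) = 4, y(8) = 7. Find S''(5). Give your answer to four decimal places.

-1.0115

Put M_i = S'' at the i-th knot. Here h = (1, 3, 3) and Δ = (1, 7/3, 1), so the interior equations h_(i-1)·M_(i-1) + 2(h_(i-1)+h_i)·M_i + h_i·M_(i+1) = 6(Δ_i − Δ_(i-1)) read
  1·M_0 + 8·M_1 + 3·M_2 = 6(Δ_1 - Δ_0) = 8
  3·M_1 + 12·M_2 + 3·M_3 = 6(Δ_2 - Δ_1) = -8
Natural end conditions: M_0 = M_3 = 0.
Forward elimination and back-substitution give M_0 = 0, M_1 = 40/29, M_2 = -88/87, M_3 = 0.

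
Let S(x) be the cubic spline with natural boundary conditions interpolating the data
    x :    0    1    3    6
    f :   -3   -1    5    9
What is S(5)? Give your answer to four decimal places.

Let M_i = S''(x_i). Step sizes h_i = 1, 2, 3; slopes of the chords Δ_i = (y_(i+1) - y_i)/h_i = 2, 3, 4/3.
  1·M_0 + 6·M_1 + 2·M_2 = 6(Δ_1 - Δ_0) = 6
  2·M_1 + 10·M_2 + 3·M_3 = 6(Δ_2 - Δ_1) = -10
Natural end conditions: M_0 = M_3 = 0.
Hence M_0 = 0, M_1 = 10/7, M_2 = -9/7, M_3 = 0.
On [3, 6], S(x) = 5 + 55/21·(x - 3) - 9/14·(x - 3)² + 1/14·(x - 3)³.
With (x - 3) = 2: S(5) = 173/21.

8.2381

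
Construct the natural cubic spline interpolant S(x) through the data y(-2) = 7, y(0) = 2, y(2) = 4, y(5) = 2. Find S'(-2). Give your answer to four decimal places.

-3.5088

Let M_i = S''(x_i). Step sizes h_i = 2, 2, 3; slopes of the chords Δ_i = (y_(i+1) - y_i)/h_i = -5/2, 1, -2/3.
  2·M_0 + 8·M_1 + 2·M_2 = 6(Δ_1 - Δ_0) = 21
  2·M_1 + 10·M_2 + 3·M_3 = 6(Δ_2 - Δ_1) = -10
Natural end conditions: M_0 = M_3 = 0.
Forward elimination and back-substitution give M_0 = 0, M_1 = 115/38, M_2 = -61/38, M_3 = 0.
On [-2, 0], S'(x) = b_0 + 2c_0·(x + 2) + 3d_0·(x + 2)² with b_0 = Δ_0 - h_0(2M_0 + M_1)/6 = -200/57, c_0 = M_0/2 = 0, d_0 = (M_1 - M_0)/(6h_0) = 115/456. So S'(-2) = -200/57.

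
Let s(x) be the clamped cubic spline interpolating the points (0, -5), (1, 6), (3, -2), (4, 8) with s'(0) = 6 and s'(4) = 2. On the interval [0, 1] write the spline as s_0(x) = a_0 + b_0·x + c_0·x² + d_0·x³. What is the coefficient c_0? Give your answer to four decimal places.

15.0571

Put M_i = s'' at the i-th knot. Here h = (1, 2, 1) and Δ = (11, -4, 10), so the interior equations h_(i-1)·M_(i-1) + 2(h_(i-1)+h_i)·M_i + h_i·M_(i+1) = 6(Δ_i − Δ_(i-1)) read
  1·M_0 + 6·M_1 + 2·M_2 = 6(Δ_1 - Δ_0) = -90
  2·M_1 + 6·M_2 + 1·M_3 = 6(Δ_2 - Δ_1) = 84
Clamped end conditions give two more equations: 2h_0·M_0 + h_0·M_1 = 6(Δ_0 - s'(0)) = 30 and h_2·M_2 + 2h_2·M_3 = 6(s'(4) - Δ_2) = -48.
Solving: M_0 = 1054/35, M_1 = -1058/35, M_2 = 1072/35, M_3 = -1376/35.
On [0, 1], with s_0(x) = a_0 + b_0·x + c_0·x² + d_0·x³: c_0 = M_0/2 = 527/35, d_0 = (M_1 - M_0)/(6h_0) = -352/35, b_0 = Δ_0 - h_0(2M_0 + M_1)/6 = 6.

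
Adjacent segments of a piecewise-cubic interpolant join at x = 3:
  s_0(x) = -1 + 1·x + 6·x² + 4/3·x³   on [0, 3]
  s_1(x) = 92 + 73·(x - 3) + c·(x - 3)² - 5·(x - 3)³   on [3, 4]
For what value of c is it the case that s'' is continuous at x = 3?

18

s_0''(x) = 12 + 8·x, so s_0''(3) = 36. On the right, s_1''(3) = 2c, so c = 18.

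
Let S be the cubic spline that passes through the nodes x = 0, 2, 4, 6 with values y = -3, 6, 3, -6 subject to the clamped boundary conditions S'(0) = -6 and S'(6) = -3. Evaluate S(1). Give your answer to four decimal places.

-1.2500

Let m_i = S''(x_i). Step sizes h_i = 2, 2, 2; slopes of the chords Δ_i = (y_(i+1) - y_i)/h_i = 9/2, -3/2, -9/2.
  2·m_0 + 8·m_1 + 2·m_2 = 6(Δ_1 - Δ_0) = -36
  2·m_1 + 8·m_2 + 2·m_3 = 6(Δ_2 - Δ_1) = -18
Clamped end conditions give two more equations: 2h_0·m_0 + h_0·m_1 = 6(Δ_0 - S'(0)) = 63 and h_2·m_2 + 2h_2·m_3 = 6(S'(6) - Δ_2) = 9.
Solving the tridiagonal system: m_0 = 41/2, m_1 = -19/2, m_2 = -1/2, m_3 = 5/2.
On [0, 2], S(x) = -3 - 6·x + 41/4·x² - 5/2·x³.
With x = 1: S(1) = -5/4.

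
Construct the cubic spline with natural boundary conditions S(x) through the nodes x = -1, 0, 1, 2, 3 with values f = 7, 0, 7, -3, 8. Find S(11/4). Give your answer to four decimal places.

With σ_i denoting the second derivative at x_i, h_i = 1, 1, 1, 1, and Δ_i = (y_(i+1) − y_i)/h_i = -7, 7, -10, 11:
  1·σ_0 + 4·σ_1 + 1·σ_2 = 6(Δ_1 - Δ_0) = 84
  1·σ_1 + 4·σ_2 + 1·σ_3 = 6(Δ_2 - Δ_1) = -102
  1·σ_2 + 4·σ_3 + 1·σ_4 = 6(Δ_3 - Δ_2) = 126
Natural end conditions: σ_0 = σ_4 = 0.
Solving: σ_0 = 0, σ_1 = 897/28, σ_2 = -309/7, σ_3 = 1191/28, σ_4 = 0.
On [2, 3], S(x) = -3 - 89/28·(x - 2) + 1191/56·(x - 2)² - 397/56·(x - 2)³.
With (x - 2) = 3/4: S(11/4) = 12861/3584.

3.5884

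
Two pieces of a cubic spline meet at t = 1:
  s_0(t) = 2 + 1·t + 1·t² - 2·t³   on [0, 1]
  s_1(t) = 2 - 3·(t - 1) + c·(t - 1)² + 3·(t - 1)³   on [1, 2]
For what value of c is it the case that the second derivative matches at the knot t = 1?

-5

s_0''(t) = 2 - 12·t, so s_0''(1) = -10. On the right, s_1''(1) = 2c, so c = -5.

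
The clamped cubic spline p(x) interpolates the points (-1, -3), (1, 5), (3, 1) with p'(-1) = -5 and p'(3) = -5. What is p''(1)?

-9

Let m_i = p''(x_i). Step sizes h_i = 2, 2; slopes of the chords Δ_i = (y_(i+1) - y_i)/h_i = 4, -2.
  2·m_0 + 8·m_1 + 2·m_2 = 6(Δ_1 - Δ_0) = -36
Clamped end conditions give two more equations: 2h_0·m_0 + h_0·m_1 = 6(Δ_0 - p'(-1)) = 54 and h_1·m_1 + 2h_1·m_2 = 6(p'(3) - Δ_1) = -18.
Solving: m_0 = 18, m_1 = -9, m_2 = 0.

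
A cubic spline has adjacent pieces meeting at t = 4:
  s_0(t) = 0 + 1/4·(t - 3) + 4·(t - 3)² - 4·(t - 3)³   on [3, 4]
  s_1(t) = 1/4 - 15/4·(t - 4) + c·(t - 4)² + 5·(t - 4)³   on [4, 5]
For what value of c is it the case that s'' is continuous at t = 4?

-8

s_0''(t) = 8 - 24·(t - 3), so s_0''(4) = -16. On the right, s_1''(4) = 2c, so c = -8.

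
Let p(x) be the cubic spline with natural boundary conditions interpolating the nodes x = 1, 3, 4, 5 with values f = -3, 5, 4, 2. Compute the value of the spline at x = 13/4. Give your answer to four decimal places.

5.0313

Put M_i = p'' at the i-th knot. Here h = (2, 1, 1) and Δ = (4, -1, -2), so the interior equations h_(i-1)·M_(i-1) + 2(h_(i-1)+h_i)·M_i + h_i·M_(i+1) = 6(Δ_i − Δ_(i-1)) read
  2·M_0 + 6·M_1 + 1·M_2 = 6(Δ_1 - Δ_0) = -30
  1·M_1 + 4·M_2 + 1·M_3 = 6(Δ_2 - Δ_1) = -6
Natural end conditions: M_0 = M_3 = 0.
Solving: M_0 = 0, M_1 = -114/23, M_2 = -6/23, M_3 = 0.
On [3, 4], p(x) = 5 + 16/23·(x - 3) - 57/23·(x - 3)² + 18/23·(x - 3)³.
With (x - 3) = 1/4: p(13/4) = 161/32.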